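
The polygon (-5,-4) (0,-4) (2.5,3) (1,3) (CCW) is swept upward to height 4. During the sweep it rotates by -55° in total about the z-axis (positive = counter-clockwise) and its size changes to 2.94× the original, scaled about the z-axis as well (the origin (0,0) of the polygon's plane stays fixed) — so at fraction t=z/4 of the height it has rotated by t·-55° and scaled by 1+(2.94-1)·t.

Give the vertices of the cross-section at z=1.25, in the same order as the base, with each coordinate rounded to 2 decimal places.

t = z/height = 1.25/4 = 0.3125
s = 1 + (scale-1)·z/height = 1 + (2.94-1)·1.25/4 = 1.606250
θ = twist·z/height = -55°·1.25/4 = -17.1875° = -0.299978 rad
cos θ = 0.955343, sin θ = -0.295500 (intermediates below are computed at full precision and shown rounded to 5 d.p.)
v1: (-5,-4) → rotate → (-5.95871,-2.34387) → ×s → (-9.57118,-3.76485) → (-9.57,-3.76)
v2: (0,-4) → rotate → (-1.18200,-3.82137) → ×s → (-1.89859,-6.13808) → (-1.90,-6.14)
v3: (2.5,3) → rotate → (3.27486,2.12728) → ×s → (5.26024,3.41694) → (5.26,3.42)
v4: (1,3) → rotate → (1.84184,2.57053) → ×s → (2.95846,4.12891) → (2.96,4.13)

Cross-section at z=1.25: (-9.57,-3.76) (-1.90,-6.14) (5.26,3.42) (2.96,4.13)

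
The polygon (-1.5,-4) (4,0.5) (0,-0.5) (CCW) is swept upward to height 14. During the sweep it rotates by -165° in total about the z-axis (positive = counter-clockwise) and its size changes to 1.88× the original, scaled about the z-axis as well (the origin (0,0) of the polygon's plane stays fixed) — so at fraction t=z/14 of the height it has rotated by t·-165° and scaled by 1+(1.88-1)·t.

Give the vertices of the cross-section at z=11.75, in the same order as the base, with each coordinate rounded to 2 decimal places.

Cross-section at z=11.75: (-2.66,6.94) (-4.63,-5.26) (-0.58,0.65)

t = z/height = 11.75/14 = 0.839286
s = 1 + (scale-1)·z/height = 1 + (1.88-1)·11.75/14 = 1.738571
θ = twist·z/height = -165°·11.75/14 = -138.4821° = -2.416969 rad
cos θ = -0.748749, sin θ = -0.662853 (intermediates below are computed at full precision and shown rounded to 5 d.p.)
v1: (-1.5,-4) → rotate → (-1.52829,3.98928) → ×s → (-2.65704,6.93564) → (-2.66,6.94)
v2: (4,0.5) → rotate → (-2.66357,-3.02579) → ×s → (-4.63081,-5.26055) → (-4.63,-5.26)
v3: (0,-0.5) → rotate → (-0.33143,0.37437) → ×s → (-0.57621,0.65088) → (-0.58,0.65)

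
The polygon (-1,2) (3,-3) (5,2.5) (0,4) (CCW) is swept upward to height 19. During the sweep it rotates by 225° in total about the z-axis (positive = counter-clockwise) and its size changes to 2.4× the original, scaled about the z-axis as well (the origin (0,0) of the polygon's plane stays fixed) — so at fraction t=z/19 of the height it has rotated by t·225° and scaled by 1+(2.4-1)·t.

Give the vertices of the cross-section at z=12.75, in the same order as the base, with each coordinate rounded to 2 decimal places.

Cross-section at z=12.75: (-0.19,-4.33) (-2.27,7.91) (-10.83,0.46) (-3.76,-6.78)

t = z/height = 12.75/19 = 0.671053
s = 1 + (scale-1)·z/height = 1 + (2.4-1)·12.75/19 = 1.939474
θ = twist·z/height = 225°·12.75/19 = 150.9868° = 2.635218 rad
cos θ = -0.874508, sin θ = 0.485010 (intermediates below are computed at full precision and shown rounded to 5 d.p.)
v1: (-1,2) → rotate → (-0.09551,-2.23403) → ×s → (-0.18524,-4.33284) → (-0.19,-4.33)
v2: (3,-3) → rotate → (-1.16849,4.07856) → ×s → (-2.26626,7.91025) → (-2.27,7.91)
v3: (5,2.5) → rotate → (-5.58507,0.23878) → ×s → (-10.83209,0.46311) → (-10.83,0.46)
v4: (0,4) → rotate → (-1.94004,-3.49803) → ×s → (-3.76266,-6.78434) → (-3.76,-6.78)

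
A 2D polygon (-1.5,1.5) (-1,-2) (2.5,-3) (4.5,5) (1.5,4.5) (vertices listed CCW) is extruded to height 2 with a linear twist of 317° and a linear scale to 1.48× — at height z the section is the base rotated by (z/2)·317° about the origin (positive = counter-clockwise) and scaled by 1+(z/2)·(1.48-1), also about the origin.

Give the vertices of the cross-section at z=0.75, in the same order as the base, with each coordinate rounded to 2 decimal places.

t = z/height = 0.75/2 = 0.375
s = 1 + (scale-1)·z/height = 1 + (1.48-1)·0.75/2 = 1.180000
θ = twist·z/height = 317°·0.75/2 = 118.8750° = 2.074760 rad
cos θ = -0.482900, sin θ = 0.875675 (intermediates below are computed at full precision and shown rounded to 5 d.p.)
v1: (-1.5,1.5) → rotate → (-0.58916,-2.03786) → ×s → (-0.69521,-2.40468) → (-0.70,-2.40)
v2: (-1,-2) → rotate → (2.23425,0.09013) → ×s → (2.63642,0.10635) → (2.64,0.11)
v3: (2.5,-3) → rotate → (1.41978,3.63789) → ×s → (1.67533,4.29271) → (1.68,4.29)
v4: (4.5,5) → rotate → (-6.55143,1.52604) → ×s → (-7.73069,1.80072) → (-7.73,1.80)
v5: (1.5,4.5) → rotate → (-4.66489,-0.85954) → ×s → (-5.50457,-1.01426) → (-5.50,-1.01)

Cross-section at z=0.75: (-0.70,-2.40) (2.64,0.11) (1.68,4.29) (-7.73,1.80) (-5.50,-1.01)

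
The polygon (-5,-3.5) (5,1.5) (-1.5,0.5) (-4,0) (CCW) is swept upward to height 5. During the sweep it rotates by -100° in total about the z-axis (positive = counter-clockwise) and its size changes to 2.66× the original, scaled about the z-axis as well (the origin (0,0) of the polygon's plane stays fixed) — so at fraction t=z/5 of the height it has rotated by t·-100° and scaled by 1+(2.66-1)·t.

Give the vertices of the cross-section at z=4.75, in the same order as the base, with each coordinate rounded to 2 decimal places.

t = z/height = 4.75/5 = 0.95
s = 1 + (scale-1)·z/height = 1 + (2.66-1)·4.75/5 = 2.577000
θ = twist·z/height = -100°·4.75/5 = -95.0000° = -1.658063 rad
cos θ = -0.087156, sin θ = -0.996195 (intermediates below are computed at full precision and shown rounded to 5 d.p.)
v1: (-5,-3.5) → rotate → (-3.05090,5.28602) → ×s → (-7.86218,13.62207) → (-7.86,13.62)
v2: (5,1.5) → rotate → (1.05851,-5.11171) → ×s → (2.72779,-13.17287) → (2.73,-13.17)
v3: (-1.5,0.5) → rotate → (0.62883,1.45071) → ×s → (1.62050,3.73849) → (1.62,3.74)
v4: (-4,0) → rotate → (0.34862,3.98478) → ×s → (0.89840,10.26877) → (0.90,10.27)

Cross-section at z=4.75: (-7.86,13.62) (2.73,-13.17) (1.62,3.74) (0.90,10.27)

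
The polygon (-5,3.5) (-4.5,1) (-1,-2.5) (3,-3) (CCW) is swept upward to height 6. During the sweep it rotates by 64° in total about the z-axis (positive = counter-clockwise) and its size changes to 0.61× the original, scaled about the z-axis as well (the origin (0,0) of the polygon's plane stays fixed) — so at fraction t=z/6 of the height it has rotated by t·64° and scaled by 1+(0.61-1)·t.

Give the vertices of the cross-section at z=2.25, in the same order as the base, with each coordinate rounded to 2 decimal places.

t = z/height = 2.25/6 = 0.375
s = 1 + (scale-1)·z/height = 1 + (0.61-1)·2.25/6 = 0.853750
θ = twist·z/height = 64°·2.25/6 = 24.0000° = 0.418879 rad
cos θ = 0.913545, sin θ = 0.406737 (intermediates below are computed at full precision and shown rounded to 5 d.p.)
v1: (-5,3.5) → rotate → (-5.99131,1.16373) → ×s → (-5.11508,0.99353) → (-5.12,0.99)
v2: (-4.5,1) → rotate → (-4.51769,-0.91677) → ×s → (-3.85698,-0.78269) → (-3.86,-0.78)
v3: (-1,-2.5) → rotate → (0.10330,-2.69060) → ×s → (0.08819,-2.29710) → (0.09,-2.30)
v4: (3,-3) → rotate → (3.96085,-1.52043) → ×s → (3.38157,-1.29806) → (3.38,-1.30)

Cross-section at z=2.25: (-5.12,0.99) (-3.86,-0.78) (0.09,-2.30) (3.38,-1.30)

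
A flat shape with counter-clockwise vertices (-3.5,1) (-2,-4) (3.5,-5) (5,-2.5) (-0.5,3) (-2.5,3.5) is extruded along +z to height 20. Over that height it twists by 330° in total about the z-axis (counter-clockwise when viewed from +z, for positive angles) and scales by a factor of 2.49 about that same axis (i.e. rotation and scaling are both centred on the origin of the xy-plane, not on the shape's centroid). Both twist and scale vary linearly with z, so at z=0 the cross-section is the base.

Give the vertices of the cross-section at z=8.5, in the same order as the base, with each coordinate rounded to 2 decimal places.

t = z/height = 8.5/20 = 0.425
s = 1 + (scale-1)·z/height = 1 + (2.49-1)·8.5/20 = 1.633250
θ = twist·z/height = 330°·8.5/20 = 140.2500° = 2.447824 rad
cos θ = -0.768842, sin θ = 0.639439 (intermediates below are computed at full precision and shown rounded to 5 d.p.)
v1: (-3.5,1) → rotate → (2.05151,-3.00688) → ×s → (3.35062,-4.91098) → (3.35,-4.91)
v2: (-2,-4) → rotate → (4.09544,1.79649) → ×s → (6.68888,2.93412) → (6.69,2.93)
v3: (3.5,-5) → rotate → (0.50625,6.08225) → ×s → (0.82683,9.93383) → (0.83,9.93)
v4: (5,-2.5) → rotate → (-2.24561,5.11930) → ×s → (-3.66765,8.36110) → (-3.67,8.36)
v5: (-0.5,3) → rotate → (-1.53390,-2.62624) → ×s → (-2.50524,-4.28931) → (-2.51,-4.29)
v6: (-2.5,3.5) → rotate → (-0.31593,-4.28954) → ×s → (-0.51600,-7.00590) → (-0.52,-7.01)

Cross-section at z=8.5: (3.35,-4.91) (6.69,2.93) (0.83,9.93) (-3.67,8.36) (-2.51,-4.29) (-0.52,-7.01)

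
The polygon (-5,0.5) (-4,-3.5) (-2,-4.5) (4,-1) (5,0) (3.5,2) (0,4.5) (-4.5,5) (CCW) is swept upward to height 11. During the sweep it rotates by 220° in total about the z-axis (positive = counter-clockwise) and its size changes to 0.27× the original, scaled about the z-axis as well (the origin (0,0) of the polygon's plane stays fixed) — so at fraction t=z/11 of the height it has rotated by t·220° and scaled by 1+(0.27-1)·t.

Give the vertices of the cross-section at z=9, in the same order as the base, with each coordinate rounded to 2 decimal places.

Cross-section at z=9: (2.01,-0.20) (1.61,1.41) (0.81,1.81) (-1.61,0.40) (-2.01,0.00) (-1.41,-0.81) (0.00,-1.81) (1.81,-2.01)

t = z/height = 9/11 = 0.818182
s = 1 + (scale-1)·z/height = 1 + (0.27-1)·9/11 = 0.402727
θ = twist·z/height = 220°·9/11 = 180.0000° = 3.141593 rad
cos θ = -1.000000, sin θ = 0.000000 (intermediates below are computed at full precision and shown rounded to 5 d.p.)
v1: (-5,0.5) → rotate → (5.00000,-0.50000) → ×s → (2.01364,-0.20136) → (2.01,-0.20)
v2: (-4,-3.5) → rotate → (4.00000,3.50000) → ×s → (1.61091,1.40955) → (1.61,1.41)
v3: (-2,-4.5) → rotate → (2.00000,4.50000) → ×s → (0.80545,1.81227) → (0.81,1.81)
v4: (4,-1) → rotate → (-4.00000,1.00000) → ×s → (-1.61091,0.40273) → (-1.61,0.40)
v5: (5,0) → rotate → (-5.00000,0.00000) → ×s → (-2.01364,0.00000) → (-2.01,0.00)
v6: (3.5,2) → rotate → (-3.50000,-2.00000) → ×s → (-1.40955,-0.80545) → (-1.41,-0.81)
v7: (0,4.5) → rotate → (0.00000,-4.50000) → ×s → (0.00000,-1.81227) → (0.00,-1.81)
v8: (-4.5,5) → rotate → (4.50000,-5.00000) → ×s → (1.81227,-2.01364) → (1.81,-2.01)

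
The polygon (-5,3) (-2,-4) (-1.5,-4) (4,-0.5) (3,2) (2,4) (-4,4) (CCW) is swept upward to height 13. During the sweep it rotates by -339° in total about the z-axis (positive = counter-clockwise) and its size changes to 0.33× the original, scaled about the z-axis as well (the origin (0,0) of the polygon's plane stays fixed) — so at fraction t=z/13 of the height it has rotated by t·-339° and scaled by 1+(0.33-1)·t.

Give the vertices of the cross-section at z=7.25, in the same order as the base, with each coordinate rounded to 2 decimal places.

t = z/height = 7.25/13 = 0.557692
s = 1 + (scale-1)·z/height = 1 + (0.33-1)·7.25/13 = 0.626346
θ = twist·z/height = -339°·7.25/13 = -189.0577° = -3.299679 rad
cos θ = -0.987530, sin θ = 0.157429 (intermediates below are computed at full precision and shown rounded to 5 d.p.)
v1: (-5,3) → rotate → (4.46536,-3.74974) → ×s → (2.79686,-2.34863) → (2.80,-2.35)
v2: (-2,-4) → rotate → (2.60478,3.63526) → ×s → (1.63149,2.27693) → (1.63,2.28)
v3: (-1.5,-4) → rotate → (2.11101,3.71398) → ×s → (1.32222,2.32624) → (1.32,2.33)
v4: (4,-0.5) → rotate → (-3.87141,1.12348) → ×s → (-2.42484,0.70369) → (-2.42,0.70)
v5: (3,2) → rotate → (-3.27745,-1.50277) → ×s → (-2.05282,-0.94126) → (-2.05,-0.94)
v6: (2,4) → rotate → (-2.60478,-3.63526) → ×s → (-1.63149,-2.27693) → (-1.63,-2.28)
v7: (-4,4) → rotate → (3.32041,-4.57984) → ×s → (2.07972,-2.86856) → (2.08,-2.87)

Cross-section at z=7.25: (2.80,-2.35) (1.63,2.28) (1.32,2.33) (-2.42,0.70) (-2.05,-0.94) (-1.63,-2.28) (2.08,-2.87)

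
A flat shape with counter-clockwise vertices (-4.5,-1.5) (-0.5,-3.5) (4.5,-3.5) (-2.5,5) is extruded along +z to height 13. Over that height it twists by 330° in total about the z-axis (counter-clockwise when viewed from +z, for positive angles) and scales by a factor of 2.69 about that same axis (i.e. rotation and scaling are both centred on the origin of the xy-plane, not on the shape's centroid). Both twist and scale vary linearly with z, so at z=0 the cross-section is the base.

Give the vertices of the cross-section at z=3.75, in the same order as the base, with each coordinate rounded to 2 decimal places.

t = z/height = 3.75/13 = 0.288462
s = 1 + (scale-1)·z/height = 1 + (2.69-1)·3.75/13 = 1.487500
θ = twist·z/height = 330°·3.75/13 = 95.1923° = 1.661419 rad
cos θ = -0.090499, sin θ = 0.995897 (intermediates below are computed at full precision and shown rounded to 5 d.p.)
v1: (-4.5,-1.5) → rotate → (1.90109,-4.34579) → ×s → (2.82787,-6.46436) → (2.83,-6.46)
v2: (-0.5,-3.5) → rotate → (3.53089,-0.18120) → ×s → (5.25219,-0.26954) → (5.25,-0.27)
v3: (4.5,-3.5) → rotate → (3.07839,4.79828) → ×s → (4.57911,7.13744) → (4.58,7.14)
v4: (-2.5,5) → rotate → (-4.75324,-2.94224) → ×s → (-7.07044,-4.37658) → (-7.07,-4.38)

Cross-section at z=3.75: (2.83,-6.46) (5.25,-0.27) (4.58,7.14) (-7.07,-4.38)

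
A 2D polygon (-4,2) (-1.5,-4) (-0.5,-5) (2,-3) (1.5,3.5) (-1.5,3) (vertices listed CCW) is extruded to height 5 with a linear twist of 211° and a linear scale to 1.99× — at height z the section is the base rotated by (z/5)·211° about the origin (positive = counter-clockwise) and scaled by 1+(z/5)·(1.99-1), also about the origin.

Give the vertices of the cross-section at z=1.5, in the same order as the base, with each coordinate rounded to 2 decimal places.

t = z/height = 1.5/5 = 0.3
s = 1 + (scale-1)·z/height = 1 + (1.99-1)·1.5/5 = 1.297000
θ = twist·z/height = 211°·1.5/5 = 63.3000° = 1.104793 rad
cos θ = 0.449319, sin θ = 0.893371 (intermediates below are computed at full precision and shown rounded to 5 d.p.)
v1: (-4,2) → rotate → (-3.58402,-2.67485) → ×s → (-4.64847,-3.46928) → (-4.65,-3.47)
v2: (-1.5,-4) → rotate → (2.89951,-3.13733) → ×s → (3.76066,-4.06912) → (3.76,-4.07)
v3: (-0.5,-5) → rotate → (4.24220,-2.69328) → ×s → (5.50213,-3.49319) → (5.50,-3.49)
v4: (2,-3) → rotate → (3.57875,0.43879) → ×s → (4.64164,0.56911) → (4.64,0.57)
v5: (1.5,3.5) → rotate → (-2.45282,2.91267) → ×s → (-3.18131,3.77774) → (-3.18,3.78)
v6: (-1.5,3) → rotate → (-3.35409,0.00790) → ×s → (-4.35026,0.01025) → (-4.35,0.01)

Cross-section at z=1.5: (-4.65,-3.47) (3.76,-4.07) (5.50,-3.49) (4.64,0.57) (-3.18,3.78) (-4.35,0.01)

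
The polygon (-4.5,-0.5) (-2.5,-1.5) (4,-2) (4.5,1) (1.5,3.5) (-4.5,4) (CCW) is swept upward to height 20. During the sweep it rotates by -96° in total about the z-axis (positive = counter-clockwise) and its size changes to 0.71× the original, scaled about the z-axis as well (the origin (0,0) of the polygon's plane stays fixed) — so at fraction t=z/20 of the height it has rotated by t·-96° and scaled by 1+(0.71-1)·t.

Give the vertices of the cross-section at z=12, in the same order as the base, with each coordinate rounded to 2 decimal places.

t = z/height = 12/20 = 0.6
s = 1 + (scale-1)·z/height = 1 + (0.71-1)·12/20 = 0.826000
θ = twist·z/height = -96°·12/20 = -57.6000° = -1.005310 rad
cos θ = 0.535827, sin θ = -0.844328 (intermediates below are computed at full precision and shown rounded to 5 d.p.)
v1: (-4.5,-0.5) → rotate → (-2.83338,3.53156) → ×s → (-2.34038,2.91707) → (-2.34,2.92)
v2: (-2.5,-1.5) → rotate → (-2.60606,1.30708) → ×s → (-2.15260,1.07965) → (-2.15,1.08)
v3: (4,-2) → rotate → (0.45465,-4.44897) → ×s → (0.37554,-3.67485) → (0.38,-3.67)
v4: (4.5,1) → rotate → (3.25555,-3.26365) → ×s → (2.68908,-2.69577) → (2.69,-2.70)
v5: (1.5,3.5) → rotate → (3.75889,0.60890) → ×s → (3.10484,0.50295) → (3.10,0.50)
v6: (-4.5,4) → rotate → (0.96609,5.94278) → ×s → (0.79799,4.90874) → (0.80,4.91)

Cross-section at z=12: (-2.34,2.92) (-2.15,1.08) (0.38,-3.67) (2.69,-2.70) (3.10,0.50) (0.80,4.91)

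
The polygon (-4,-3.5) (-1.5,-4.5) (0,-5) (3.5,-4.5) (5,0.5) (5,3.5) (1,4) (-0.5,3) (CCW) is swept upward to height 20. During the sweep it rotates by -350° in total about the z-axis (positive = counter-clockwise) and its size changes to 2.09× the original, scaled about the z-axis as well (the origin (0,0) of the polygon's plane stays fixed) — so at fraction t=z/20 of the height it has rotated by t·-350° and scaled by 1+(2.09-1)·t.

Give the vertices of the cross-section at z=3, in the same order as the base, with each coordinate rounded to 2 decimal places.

t = z/height = 3/20 = 0.15
s = 1 + (scale-1)·z/height = 1 + (2.09-1)·3/20 = 1.163500
θ = twist·z/height = -350°·3/20 = -52.5000° = -0.916298 rad
cos θ = 0.608761, sin θ = -0.793353 (intermediates below are computed at full precision and shown rounded to 5 d.p.)
v1: (-4,-3.5) → rotate → (-5.21178,1.04275) → ×s → (-6.06391,1.21324) → (-6.06,1.21)
v2: (-1.5,-4.5) → rotate → (-4.48323,-1.54940) → ×s → (-5.21624,-1.80272) → (-5.22,-1.80)
v3: (0,-5) → rotate → (-3.96677,-3.04381) → ×s → (-4.61533,-3.54147) → (-4.62,-3.54)
v4: (3.5,-4.5) → rotate → (-1.43943,-5.51616) → ×s → (-1.67477,-6.41806) → (-1.67,-6.42)
v5: (5,0.5) → rotate → (3.44048,-3.66239) → ×s → (4.00300,-4.26119) → (4.00,-4.26)
v6: (5,3.5) → rotate → (5.82054,-1.83610) → ×s → (6.77220,-2.13630) → (6.77,-2.14)
v7: (1,4) → rotate → (3.78217,1.64169) → ×s → (4.40056,1.91011) → (4.40,1.91)
v8: (-0.5,3) → rotate → (2.07568,2.22296) → ×s → (2.41505,2.58642) → (2.42,2.59)

Cross-section at z=3: (-6.06,1.21) (-5.22,-1.80) (-4.62,-3.54) (-1.67,-6.42) (4.00,-4.26) (6.77,-2.14) (4.40,1.91) (2.42,2.59)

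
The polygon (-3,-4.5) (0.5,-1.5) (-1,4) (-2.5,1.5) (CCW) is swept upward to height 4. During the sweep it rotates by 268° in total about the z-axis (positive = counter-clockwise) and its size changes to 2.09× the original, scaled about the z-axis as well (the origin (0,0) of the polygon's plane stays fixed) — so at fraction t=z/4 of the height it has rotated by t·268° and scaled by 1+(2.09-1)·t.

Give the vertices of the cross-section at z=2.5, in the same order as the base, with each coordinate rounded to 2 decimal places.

Cross-section at z=2.5: (6.56,6.29) (-0.27,2.64) (0.19,-6.93) (3.56,-3.37)

t = z/height = 2.5/4 = 0.625
s = 1 + (scale-1)·z/height = 1 + (2.09-1)·2.5/4 = 1.681250
θ = twist·z/height = 268°·2.5/4 = 167.5000° = 2.923426 rad
cos θ = -0.976296, sin θ = 0.216440 (intermediates below are computed at full precision and shown rounded to 5 d.p.)
v1: (-3,-4.5) → rotate → (3.90287,3.74401) → ×s → (6.56169,6.29462) → (6.56,6.29)
v2: (0.5,-1.5) → rotate → (-0.16349,1.57266) → ×s → (-0.27487,2.64404) → (-0.27,2.64)
v3: (-1,4) → rotate → (0.11054,-4.12162) → ×s → (0.18584,-6.92948) → (0.19,-6.93)
v4: (-2.5,1.5) → rotate → (2.11608,-2.00554) → ×s → (3.55766,-3.37182) → (3.56,-3.37)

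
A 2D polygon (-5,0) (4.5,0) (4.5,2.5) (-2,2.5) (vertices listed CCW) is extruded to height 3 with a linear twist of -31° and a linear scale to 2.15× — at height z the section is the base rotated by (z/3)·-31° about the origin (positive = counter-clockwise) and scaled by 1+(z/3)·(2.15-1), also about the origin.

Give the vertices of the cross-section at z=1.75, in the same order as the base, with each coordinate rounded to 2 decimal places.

t = z/height = 1.75/3 = 0.583333
s = 1 + (scale-1)·z/height = 1 + (2.15-1)·1.75/3 = 1.670833
θ = twist·z/height = -31°·1.75/3 = -18.0833° = -0.315614 rad
cos θ = 0.950606, sin θ = -0.310400 (intermediates below are computed at full precision and shown rounded to 5 d.p.)
v1: (-5,0) → rotate → (-4.75303,1.55200) → ×s → (-7.94152,2.59313) → (-7.94,2.59)
v2: (4.5,0) → rotate → (4.27773,-1.39680) → ×s → (7.14737,-2.33382) → (7.15,-2.33)
v3: (4.5,2.5) → rotate → (5.05373,0.97972) → ×s → (8.44394,1.63694) → (8.44,1.64)
v4: (-2,2.5) → rotate → (-1.12521,2.99732) → ×s → (-1.88004,5.00801) → (-1.88,5.01)

Cross-section at z=1.75: (-7.94,2.59) (7.15,-2.33) (8.44,1.64) (-1.88,5.01)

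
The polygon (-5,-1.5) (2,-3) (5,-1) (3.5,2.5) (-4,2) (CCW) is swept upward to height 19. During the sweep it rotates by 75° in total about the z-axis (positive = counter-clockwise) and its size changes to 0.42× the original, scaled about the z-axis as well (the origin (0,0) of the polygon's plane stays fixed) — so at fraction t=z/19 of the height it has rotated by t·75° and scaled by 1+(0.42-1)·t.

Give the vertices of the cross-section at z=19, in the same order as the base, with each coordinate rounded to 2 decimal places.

t = z/height = 19/19 = 1
s = 1 + (scale-1)·z/height = 1 + (0.42-1)·19/19 = 0.420000
θ = twist·z/height = 75°·19/19 = 75.0000° = 1.308997 rad
cos θ = 0.258819, sin θ = 0.965926 (intermediates below are computed at full precision and shown rounded to 5 d.p.)
v1: (-5,-1.5) → rotate → (0.15479,-5.21786) → ×s → (0.06501,-2.19150) → (0.07,-2.19)
v2: (2,-3) → rotate → (3.41542,1.15539) → ×s → (1.43447,0.48527) → (1.43,0.49)
v3: (5,-1) → rotate → (2.26002,4.57081) → ×s → (0.94921,1.91974) → (0.95,1.92)
v4: (3.5,2.5) → rotate → (-1.50895,4.02779) → ×s → (-0.63376,1.69167) → (-0.63,1.69)
v5: (-4,2) → rotate → (-2.96713,-3.34607) → ×s → (-1.24619,-1.40535) → (-1.25,-1.41)

Cross-section at z=19: (0.07,-2.19) (1.43,0.49) (0.95,1.92) (-0.63,1.69) (-1.25,-1.41)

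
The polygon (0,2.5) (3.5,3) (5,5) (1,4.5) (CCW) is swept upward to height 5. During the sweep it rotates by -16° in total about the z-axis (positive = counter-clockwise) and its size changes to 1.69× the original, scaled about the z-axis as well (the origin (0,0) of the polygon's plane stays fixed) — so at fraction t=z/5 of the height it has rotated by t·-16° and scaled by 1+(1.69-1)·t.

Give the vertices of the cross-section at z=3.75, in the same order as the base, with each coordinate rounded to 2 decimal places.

t = z/height = 3.75/5 = 0.75
s = 1 + (scale-1)·z/height = 1 + (1.69-1)·3.75/5 = 1.517500
θ = twist·z/height = -16°·3.75/5 = -12.0000° = -0.209440 rad
cos θ = 0.978148, sin θ = -0.207912 (intermediates below are computed at full precision and shown rounded to 5 d.p.)
v1: (0,2.5) → rotate → (0.51978,2.44537) → ×s → (0.78876,3.71085) → (0.79,3.71)
v2: (3.5,3) → rotate → (4.04725,2.20675) → ×s → (6.14170,3.34875) → (6.14,3.35)
v3: (5,5) → rotate → (5.93030,3.85118) → ×s → (8.99922,5.84416) → (9.00,5.84)
v4: (1,4.5) → rotate → (1.91375,4.19375) → ×s → (2.90412,6.36402) → (2.90,6.36)

Cross-section at z=3.75: (0.79,3.71) (6.14,3.35) (9.00,5.84) (2.90,6.36)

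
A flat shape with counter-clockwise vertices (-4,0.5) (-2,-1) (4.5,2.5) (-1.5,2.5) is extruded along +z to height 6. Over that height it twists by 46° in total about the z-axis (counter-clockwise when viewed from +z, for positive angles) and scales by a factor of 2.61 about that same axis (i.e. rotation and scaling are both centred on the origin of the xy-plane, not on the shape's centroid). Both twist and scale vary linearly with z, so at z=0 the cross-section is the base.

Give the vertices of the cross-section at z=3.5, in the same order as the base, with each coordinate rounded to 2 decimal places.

t = z/height = 3.5/6 = 0.583333
s = 1 + (scale-1)·z/height = 1 + (2.61-1)·3.5/6 = 1.939167
θ = twist·z/height = 46°·3.5/6 = 26.8333° = 0.468330 rad
cos θ = 0.892323, sin θ = 0.451397 (intermediates below are computed at full precision and shown rounded to 5 d.p.)
v1: (-4,0.5) → rotate → (-3.79499,-1.35943) → ×s → (-7.35912,-2.63615) → (-7.36,-2.64)
v2: (-2,-1) → rotate → (-1.33325,-1.79512) → ×s → (-2.58539,-3.48103) → (-2.59,-3.48)
v3: (4.5,2.5) → rotate → (2.88696,4.26209) → ×s → (5.59830,8.26491) → (5.60,8.26)
v4: (-1.5,2.5) → rotate → (-2.46698,1.55371) → ×s → (-4.78388,3.01291) → (-4.78,3.01)

Cross-section at z=3.5: (-7.36,-2.64) (-2.59,-3.48) (5.60,8.26) (-4.78,3.01)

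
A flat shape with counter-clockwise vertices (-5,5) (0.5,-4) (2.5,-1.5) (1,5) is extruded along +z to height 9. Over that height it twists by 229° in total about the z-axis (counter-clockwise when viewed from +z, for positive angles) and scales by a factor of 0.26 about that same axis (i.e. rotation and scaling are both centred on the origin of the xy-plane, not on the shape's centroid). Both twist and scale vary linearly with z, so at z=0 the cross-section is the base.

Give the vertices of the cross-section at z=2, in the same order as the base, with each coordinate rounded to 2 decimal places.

t = z/height = 2/9 = 0.222222
s = 1 + (scale-1)·z/height = 1 + (0.26-1)·2/9 = 0.835556
θ = twist·z/height = 229°·2/9 = 50.8889° = 0.888179 rad
cos θ = 0.630826, sin θ = 0.775924 (intermediates below are computed at full precision and shown rounded to 5 d.p.)
v1: (-5,5) → rotate → (-7.03375,-0.72549) → ×s → (-5.87709,-0.60619) → (-5.88,-0.61)
v2: (0.5,-4) → rotate → (3.41911,-2.13534) → ×s → (2.85686,-1.78420) → (2.86,-1.78)
v3: (2.5,-1.5) → rotate → (2.74095,0.99357) → ×s → (2.29022,0.83018) → (2.29,0.83)
v4: (1,5) → rotate → (-3.24879,3.93006) → ×s → (-2.71455,3.28378) → (-2.71,3.28)

Cross-section at z=2: (-5.88,-0.61) (2.86,-1.78) (2.29,0.83) (-2.71,3.28)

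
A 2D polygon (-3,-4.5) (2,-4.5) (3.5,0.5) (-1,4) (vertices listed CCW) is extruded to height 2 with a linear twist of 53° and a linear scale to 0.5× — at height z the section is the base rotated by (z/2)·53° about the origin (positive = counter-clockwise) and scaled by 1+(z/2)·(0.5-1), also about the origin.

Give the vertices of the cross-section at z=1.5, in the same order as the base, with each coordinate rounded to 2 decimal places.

t = z/height = 1.5/2 = 0.75
s = 1 + (scale-1)·z/height = 1 + (0.5-1)·1.5/2 = 0.625000
θ = twist·z/height = 53°·1.5/2 = 39.7500° = 0.693768 rad
cos θ = 0.768842, sin θ = 0.639439 (intermediates below are computed at full precision and shown rounded to 5 d.p.)
v1: (-3,-4.5) → rotate → (0.57095,-5.37811) → ×s → (0.35684,-3.36132) → (0.36,-3.36)
v2: (2,-4.5) → rotate → (4.41516,-2.18091) → ×s → (2.75947,-1.36307) → (2.76,-1.36)
v3: (3.5,0.5) → rotate → (2.37123,2.62246) → ×s → (1.48202,1.63904) → (1.48,1.64)
v4: (-1,4) → rotate → (-3.32660,2.43593) → ×s → (-2.07912,1.52246) → (-2.08,1.52)

Cross-section at z=1.5: (0.36,-3.36) (2.76,-1.36) (1.48,1.64) (-2.08,1.52)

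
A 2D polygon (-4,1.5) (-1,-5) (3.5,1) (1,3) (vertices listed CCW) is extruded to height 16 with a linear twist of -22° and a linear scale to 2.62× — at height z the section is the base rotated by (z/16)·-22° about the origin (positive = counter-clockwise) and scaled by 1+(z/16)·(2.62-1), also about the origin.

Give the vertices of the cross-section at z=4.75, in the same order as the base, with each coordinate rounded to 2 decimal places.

Cross-section at z=4.75: (-5.63,2.88) (-2.31,-7.19) (5.32,0.88) (1.98,4.25)

t = z/height = 4.75/16 = 0.296875
s = 1 + (scale-1)·z/height = 1 + (2.62-1)·4.75/16 = 1.480938
θ = twist·z/height = -22°·4.75/16 = -6.5313° = -0.113992 rad
cos θ = 0.993510, sin θ = -0.113745 (intermediates below are computed at full precision and shown rounded to 5 d.p.)
v1: (-4,1.5) → rotate → (-3.80342,1.94525) → ×s → (-5.63263,2.88079) → (-5.63,2.88)
v2: (-1,-5) → rotate → (-1.56224,-4.85380) → ×s → (-2.31357,-7.18818) → (-2.31,-7.19)
v3: (3.5,1) → rotate → (3.59103,0.59540) → ×s → (5.31809,0.88175) → (5.32,0.88)
v4: (1,3) → rotate → (1.33475,2.86678) → ×s → (1.97667,4.24553) → (1.98,4.25)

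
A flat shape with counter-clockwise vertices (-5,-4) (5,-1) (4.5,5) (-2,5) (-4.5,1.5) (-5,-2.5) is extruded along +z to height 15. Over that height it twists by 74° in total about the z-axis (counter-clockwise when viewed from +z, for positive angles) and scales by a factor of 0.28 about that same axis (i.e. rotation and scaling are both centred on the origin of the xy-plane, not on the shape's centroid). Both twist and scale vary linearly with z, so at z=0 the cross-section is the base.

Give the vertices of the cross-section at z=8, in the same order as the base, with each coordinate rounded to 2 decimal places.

Cross-section at z=8: (-0.81,-3.86) (2.77,1.48) (0.18,4.14) (-2.91,1.59) (-2.73,-1.05) (-1.40,-3.15)

t = z/height = 8/15 = 0.533333
s = 1 + (scale-1)·z/height = 1 + (0.28-1)·8/15 = 0.616000
θ = twist·z/height = 74°·8/15 = 39.4667° = 0.688823 rad
cos θ = 0.771995, sin θ = 0.635629 (intermediates below are computed at full precision and shown rounded to 5 d.p.)
v1: (-5,-4) → rotate → (-1.31746,-6.26612) → ×s → (-0.81155,-3.85993) → (-0.81,-3.86)
v2: (5,-1) → rotate → (4.49560,2.40615) → ×s → (2.76929,1.48219) → (2.77,1.48)
v3: (4.5,5) → rotate → (0.29583,6.72030) → ×s → (0.18223,4.13971) → (0.18,4.14)
v4: (-2,5) → rotate → (-4.72214,2.58871) → ×s → (-2.90884,1.59465) → (-2.91,1.59)
v5: (-4.5,1.5) → rotate → (-4.42742,-1.70234) → ×s → (-2.72729,-1.04864) → (-2.73,-1.05)
v6: (-5,-2.5) → rotate → (-2.27090,-5.10813) → ×s → (-1.39887,-3.14661) → (-1.40,-3.15)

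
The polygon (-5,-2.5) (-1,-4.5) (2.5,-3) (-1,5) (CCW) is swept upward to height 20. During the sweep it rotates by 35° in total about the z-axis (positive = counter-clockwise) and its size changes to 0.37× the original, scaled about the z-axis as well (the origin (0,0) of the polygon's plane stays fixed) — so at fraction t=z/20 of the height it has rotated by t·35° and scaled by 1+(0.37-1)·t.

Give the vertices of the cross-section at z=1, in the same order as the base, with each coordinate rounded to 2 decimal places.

t = z/height = 1/20 = 0.05
s = 1 + (scale-1)·z/height = 1 + (0.37-1)·1/20 = 0.968500
θ = twist·z/height = 35°·1/20 = 1.7500° = 0.030543 rad
cos θ = 0.999534, sin θ = 0.030539 (intermediates below are computed at full precision and shown rounded to 5 d.p.)
v1: (-5,-2.5) → rotate → (-4.92132,-2.65153) → ×s → (-4.76630,-2.56800) → (-4.77,-2.57)
v2: (-1,-4.5) → rotate → (-0.86211,-4.52844) → ×s → (-0.83495,-4.38579) → (-0.83,-4.39)
v3: (2.5,-3) → rotate → (2.59045,-2.92225) → ×s → (2.50885,-2.83020) → (2.51,-2.83)
v4: (-1,5) → rotate → (-1.15223,4.96713) → ×s → (-1.11593,4.81066) → (-1.12,4.81)

Cross-section at z=1: (-4.77,-2.57) (-0.83,-4.39) (2.51,-2.83) (-1.12,4.81)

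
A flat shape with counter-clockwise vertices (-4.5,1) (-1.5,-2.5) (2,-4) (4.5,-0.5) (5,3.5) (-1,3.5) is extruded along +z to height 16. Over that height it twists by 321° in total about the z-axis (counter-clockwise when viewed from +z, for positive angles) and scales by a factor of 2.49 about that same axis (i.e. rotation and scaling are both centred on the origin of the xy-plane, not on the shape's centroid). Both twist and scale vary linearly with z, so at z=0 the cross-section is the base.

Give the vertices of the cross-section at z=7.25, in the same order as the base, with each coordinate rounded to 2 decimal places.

t = z/height = 7.25/16 = 0.453125
s = 1 + (scale-1)·z/height = 1 + (2.49-1)·7.25/16 = 1.675156
θ = twist·z/height = 321°·7.25/16 = 145.4531° = 2.538636 rad
cos θ = -0.823663, sin θ = 0.567080 (intermediates below are computed at full precision and shown rounded to 5 d.p.)
v1: (-4.5,1) → rotate → (3.13940,-3.37552) → ×s → (5.25899,-5.65453) → (5.26,-5.65)
v2: (-1.5,-2.5) → rotate → (2.65319,1.20854) → ×s → (4.44452,2.02449) → (4.44,2.02)
v3: (2,-4) → rotate → (0.62100,4.42881) → ×s → (1.04027,7.41895) → (1.04,7.42)
v4: (4.5,-0.5) → rotate → (-3.42294,2.96369) → ×s → (-5.73396,4.96465) → (-5.73,4.96)
v5: (5,3.5) → rotate → (-6.10309,-0.04742) → ×s → (-10.22364,-0.07943) → (-10.22,-0.08)
v6: (-1,3.5) → rotate → (-1.16112,-3.44990) → ×s → (-1.94505,-5.77912) → (-1.95,-5.78)

Cross-section at z=7.25: (5.26,-5.65) (4.44,2.02) (1.04,7.42) (-5.73,4.96) (-10.22,-0.08) (-1.95,-5.78)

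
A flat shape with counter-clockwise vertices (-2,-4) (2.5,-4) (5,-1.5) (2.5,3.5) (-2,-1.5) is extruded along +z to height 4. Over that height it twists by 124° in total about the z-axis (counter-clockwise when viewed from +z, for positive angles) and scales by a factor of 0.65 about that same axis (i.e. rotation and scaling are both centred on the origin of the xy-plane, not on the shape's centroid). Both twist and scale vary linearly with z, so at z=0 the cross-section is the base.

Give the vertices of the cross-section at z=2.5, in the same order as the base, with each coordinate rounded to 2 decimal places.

t = z/height = 2.5/4 = 0.625
s = 1 + (scale-1)·z/height = 1 + (0.65-1)·2.5/4 = 0.781250
θ = twist·z/height = 124°·2.5/4 = 77.5000° = 1.352630 rad
cos θ = 0.216440, sin θ = 0.976296 (intermediates below are computed at full precision and shown rounded to 5 d.p.)
v1: (-2,-4) → rotate → (3.47230,-2.81835) → ×s → (2.71274,-2.20184) → (2.71,-2.20)
v2: (2.5,-4) → rotate → (4.44628,1.57498) → ×s → (3.47366,1.23045) → (3.47,1.23)
v3: (5,-1.5) → rotate → (2.54664,4.55682) → ×s → (1.98956,3.56002) → (1.99,3.56)
v4: (2.5,3.5) → rotate → (-2.87594,3.19828) → ×s → (-2.24683,2.49866) → (-2.25,2.50)
v5: (-2,-1.5) → rotate → (1.03156,-2.27725) → ×s → (0.80591,-1.77910) → (0.81,-1.78)

Cross-section at z=2.5: (2.71,-2.20) (3.47,1.23) (1.99,3.56) (-2.25,2.50) (0.81,-1.78)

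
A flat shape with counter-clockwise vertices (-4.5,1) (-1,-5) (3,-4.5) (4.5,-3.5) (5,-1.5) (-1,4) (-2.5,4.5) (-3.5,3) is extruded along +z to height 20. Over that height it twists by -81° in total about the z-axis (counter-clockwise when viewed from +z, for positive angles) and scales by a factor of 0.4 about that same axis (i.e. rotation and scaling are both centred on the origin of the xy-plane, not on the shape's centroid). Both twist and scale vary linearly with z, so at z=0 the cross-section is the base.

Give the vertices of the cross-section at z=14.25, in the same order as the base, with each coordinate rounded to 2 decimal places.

t = z/height = 14.25/20 = 0.7125
s = 1 + (scale-1)·z/height = 1 + (0.4-1)·14.25/20 = 0.572500
θ = twist·z/height = -81°·14.25/20 = -57.7125° = -1.007273 rad
cos θ = 0.534168, sin θ = -0.845378 (intermediates below are computed at full precision and shown rounded to 5 d.p.)
v1: (-4.5,1) → rotate → (-1.55838,4.33837) → ×s → (-0.89217,2.48372) → (-0.89,2.48)
v2: (-1,-5) → rotate → (-4.76106,-1.82546) → ×s → (-2.72571,-1.04508) → (-2.73,-1.05)
v3: (3,-4.5) → rotate → (-2.20170,-4.93989) → ×s → (-1.26047,-2.82809) → (-1.26,-2.83)
v4: (4.5,-3.5) → rotate → (-0.55507,-5.67379) → ×s → (-0.31778,-3.24825) → (-0.32,-3.25)
v5: (5,-1.5) → rotate → (1.40277,-5.02814) → ×s → (0.80309,-2.87861) → (0.80,-2.88)
v6: (-1,4) → rotate → (2.84735,2.98205) → ×s → (1.63011,1.70722) → (1.63,1.71)
v7: (-2.5,4.5) → rotate → (2.46878,4.51720) → ×s → (1.41338,2.58610) → (1.41,2.59)
v8: (-3.5,3) → rotate → (0.66655,4.56133) → ×s → (0.38160,2.61136) → (0.38,2.61)

Cross-section at z=14.25: (-0.89,2.48) (-2.73,-1.05) (-1.26,-2.83) (-0.32,-3.25) (0.80,-2.88) (1.63,1.71) (1.41,2.59) (0.38,2.61)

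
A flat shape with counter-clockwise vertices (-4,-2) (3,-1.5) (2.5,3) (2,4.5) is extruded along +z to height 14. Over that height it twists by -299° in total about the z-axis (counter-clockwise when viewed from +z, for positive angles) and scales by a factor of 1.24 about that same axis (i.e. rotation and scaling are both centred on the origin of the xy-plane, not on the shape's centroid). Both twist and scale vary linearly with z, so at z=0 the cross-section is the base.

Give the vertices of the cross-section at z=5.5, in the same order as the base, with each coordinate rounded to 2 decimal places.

Cross-section at z=5.5: (0.08,4.89) (-2.97,-2.16) (1.65,-3.94) (3.36,-4.21)

t = z/height = 5.5/14 = 0.392857
s = 1 + (scale-1)·z/height = 1 + (1.24-1)·5.5/14 = 1.094286
θ = twist·z/height = -299°·5.5/14 = -117.4643° = -2.050139 rad
cos θ = -0.461196, sin θ = -0.887298 (intermediates below are computed at full precision and shown rounded to 5 d.p.)
v1: (-4,-2) → rotate → (0.07019,4.47159) → ×s → (0.07680,4.89319) → (0.08,4.89)
v2: (3,-1.5) → rotate → (-2.71453,-1.97010) → ×s → (-2.97048,-2.15585) → (-2.97,-2.16)
v3: (2.5,3) → rotate → (1.50891,-3.60183) → ×s → (1.65117,-3.94143) → (1.65,-3.94)
v4: (2,4.5) → rotate → (3.07045,-3.84998) → ×s → (3.35995,-4.21298) → (3.36,-4.21)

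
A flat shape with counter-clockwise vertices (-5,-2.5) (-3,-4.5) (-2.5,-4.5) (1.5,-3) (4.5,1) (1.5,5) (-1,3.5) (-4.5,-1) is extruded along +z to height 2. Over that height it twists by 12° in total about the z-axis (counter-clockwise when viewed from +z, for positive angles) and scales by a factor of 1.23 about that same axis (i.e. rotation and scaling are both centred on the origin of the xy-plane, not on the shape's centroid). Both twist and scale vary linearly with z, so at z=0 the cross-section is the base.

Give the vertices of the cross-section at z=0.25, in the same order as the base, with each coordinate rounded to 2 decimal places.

t = z/height = 0.25/2 = 0.125
s = 1 + (scale-1)·z/height = 1 + (1.23-1)·0.25/2 = 1.028750
θ = twist·z/height = 12°·0.25/2 = 1.5000° = 0.026180 rad
cos θ = 0.999657, sin θ = 0.026177 (intermediates below are computed at full precision and shown rounded to 5 d.p.)
v1: (-5,-2.5) → rotate → (-4.93284,-2.63003) → ×s → (-5.07466,-2.70564) → (-5.07,-2.71)
v2: (-3,-4.5) → rotate → (-2.88118,-4.57699) → ×s → (-2.96401,-4.70858) → (-2.96,-4.71)
v3: (-2.5,-4.5) → rotate → (-2.38135,-4.56390) → ×s → (-2.44981,-4.69511) → (-2.45,-4.70)
v4: (1.5,-3) → rotate → (1.57802,-2.95971) → ×s → (1.62338,-3.04480) → (1.62,-3.04)
v5: (4.5,1) → rotate → (4.47228,1.11745) → ×s → (4.60086,1.14958) → (4.60,1.15)
v6: (1.5,5) → rotate → (1.36860,5.03755) → ×s → (1.40795,5.18238) → (1.41,5.18)
v7: (-1,3.5) → rotate → (-1.09128,3.47262) → ×s → (-1.12265,3.57246) → (-1.12,3.57)
v8: (-4.5,-1) → rotate → (-4.47228,-1.11745) → ×s → (-4.60086,-1.14958) → (-4.60,-1.15)

Cross-section at z=0.25: (-5.07,-2.71) (-2.96,-4.71) (-2.45,-4.70) (1.62,-3.04) (4.60,1.15) (1.41,5.18) (-1.12,3.57) (-4.60,-1.15)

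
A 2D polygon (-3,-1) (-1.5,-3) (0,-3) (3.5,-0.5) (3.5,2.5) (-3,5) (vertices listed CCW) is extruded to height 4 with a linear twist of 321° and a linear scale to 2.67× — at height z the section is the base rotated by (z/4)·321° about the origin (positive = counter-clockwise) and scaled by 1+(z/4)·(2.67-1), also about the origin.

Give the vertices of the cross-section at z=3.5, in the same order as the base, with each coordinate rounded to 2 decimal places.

t = z/height = 3.5/4 = 0.875
s = 1 + (scale-1)·z/height = 1 + (2.67-1)·3.5/4 = 2.461250
θ = twist·z/height = 321°·3.5/4 = 280.8750° = 4.902194 rad
cos θ = 0.188667, sin θ = -0.982041 (intermediates below are computed at full precision and shown rounded to 5 d.p.)
v1: (-3,-1) → rotate → (-1.54804,2.75746) → ×s → (-3.81012,6.78679) → (-3.81,6.79)
v2: (-1.5,-3) → rotate → (-3.22912,0.90706) → ×s → (-7.94768,2.23250) → (-7.95,2.23)
v3: (0,-3) → rotate → (-2.94612,-0.56600) → ×s → (-7.25115,-1.39307) → (-7.25,-1.39)
v4: (3.5,-0.5) → rotate → (0.16931,-3.53148) → ×s → (0.41672,-8.69185) → (0.42,-8.69)
v5: (3.5,2.5) → rotate → (3.11544,-2.96548) → ×s → (7.66787,-7.29878) → (7.67,-7.30)
v6: (-3,5) → rotate → (4.34420,3.88946) → ×s → (10.69217,9.57293) → (10.69,9.57)

Cross-section at z=3.5: (-3.81,6.79) (-7.95,2.23) (-7.25,-1.39) (0.42,-8.69) (7.67,-7.30) (10.69,9.57)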